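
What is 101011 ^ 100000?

XOR: 1 when bits differ
  101011
^ 100000
--------
  001011
Decimal: 43 ^ 32 = 11



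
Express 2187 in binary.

Using repeated division by 2:
2187 ÷ 2 = 1093 remainder 1
1093 ÷ 2 = 546 remainder 1
546 ÷ 2 = 273 remainder 0
273 ÷ 2 = 136 remainder 1
136 ÷ 2 = 68 remainder 0
68 ÷ 2 = 34 remainder 0
34 ÷ 2 = 17 remainder 0
17 ÷ 2 = 8 remainder 1
8 ÷ 2 = 4 remainder 0
4 ÷ 2 = 2 remainder 0
2 ÷ 2 = 1 remainder 0
1 ÷ 2 = 0 remainder 1
Reading remainders bottom to top: 100010001011



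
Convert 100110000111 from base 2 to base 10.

Sum of powers of 2 for each 1-bit:
2^0 + 2^1 + 2^2 + 2^7 + 2^8 + 2^11
= 1 + 2 + 4 + 128 + 256 + 2048
= 2439



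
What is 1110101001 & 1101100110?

AND: 1 only when both bits are 1
  1110101001
& 1101100110
------------
  1100100000
Decimal: 937 & 870 = 800



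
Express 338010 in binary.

Using repeated division by 2:
338010 ÷ 2 = 169005 remainder 0
169005 ÷ 2 = 84502 remainder 1
84502 ÷ 2 = 42251 remainder 0
42251 ÷ 2 = 21125 remainder 1
21125 ÷ 2 = 10562 remainder 1
10562 ÷ 2 = 5281 remainder 0
5281 ÷ 2 = 2640 remainder 1
2640 ÷ 2 = 1320 remainder 0
1320 ÷ 2 = 660 remainder 0
660 ÷ 2 = 330 remainder 0
330 ÷ 2 = 165 remainder 0
165 ÷ 2 = 82 remainder 1
82 ÷ 2 = 41 remainder 0
41 ÷ 2 = 20 remainder 1
20 ÷ 2 = 10 remainder 0
10 ÷ 2 = 5 remainder 0
5 ÷ 2 = 2 remainder 1
2 ÷ 2 = 1 remainder 0
1 ÷ 2 = 0 remainder 1
Reading remainders bottom to top: 1010010100001011010



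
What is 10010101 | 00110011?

OR: 1 when either bit is 1
  10010101
| 00110011
----------
  10110111
Decimal: 149 | 51 = 183



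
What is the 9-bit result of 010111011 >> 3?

Original: 010111011 (decimal 187)
Shift right by 3 positions
Drop the 3 low bits; fill with zeros on the left
Result: 000010111 (decimal 23)
Equivalent: 187 >> 3 = 187 ÷ 2^3 = 23



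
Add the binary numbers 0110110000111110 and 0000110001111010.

Add column by column from the right: bit + bit + carry-in; write the sum mod 2, carry 1 when the sum is 2 or 3.
carry:  0001100011111100
        0110110000111110
+       0000110001111010
------------------------
       00111100010111000
(the carry out of the leftmost column, 0, becomes the leading bit)
Decimal check:
  0110110000111110 = 16384 + 8192 + 2048 + 1024 + 32 + 16 + 8 + 4 + 2 = 27710
  0000110001111010 = 2048 + 1024 + 64 + 32 + 16 + 8 + 2 = 3194
  27710 + 3194 = 30904, and 00111100010111000 = 16384 + 8192 + 4096 + 2048 + 128 + 32 + 16 + 8 = 30904 ✓



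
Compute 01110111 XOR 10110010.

XOR: 1 when bits differ
  01110111
^ 10110010
----------
  11000101
Decimal: 119 ^ 178 = 197



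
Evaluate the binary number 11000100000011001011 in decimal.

Sum of powers of 2 for each 1-bit:
2^0 + 2^1 + 2^3 + 2^6 + 2^7 + 2^14 + 2^18 + 2^19
= 1 + 2 + 8 + 64 + 128 + 16384 + 262144 + 524288
= 803019



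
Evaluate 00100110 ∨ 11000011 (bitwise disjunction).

OR: 1 when either bit is 1
  00100110
| 11000011
----------
  11100111
Decimal: 38 | 195 = 231



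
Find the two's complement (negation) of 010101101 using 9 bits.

Original: 010101101
Step 1 - Invert all bits: 101010010
Step 2 - Add 1: 101010011
Verification: 010101101 + 101010011 = 1000000000; discarding the end carry (carry out of the top bit) leaves the 9-bit value 000000000, as required for x + (-x)



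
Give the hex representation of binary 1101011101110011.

Group into 4-bit nibbles from right:
  1101 = D
  0111 = 7
  0111 = 7
  0011 = 3
Result: D773



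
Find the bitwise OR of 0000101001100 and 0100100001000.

OR: 1 when either bit is 1
  0000101001100
| 0100100001000
---------------
  0100101001100
Decimal: 332 | 2312 = 2380



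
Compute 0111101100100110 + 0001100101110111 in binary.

Add column by column from the right: bit + bit + carry-in; write the sum mod 2, carry 1 when the sum is 2 or 3.
carry:  1111011011001100
        0111101100100110
+       0001100101110111
------------------------
       01001010010011101
(the carry out of the leftmost column, 0, becomes the leading bit)
Decimal check:
  0111101100100110 = 16384 + 8192 + 4096 + 2048 + 512 + 256 + 32 + 4 + 2 = 31526
  0001100101110111 = 4096 + 2048 + 256 + 64 + 32 + 16 + 4 + 2 + 1 = 6519
  31526 + 6519 = 38045, and 01001010010011101 = 32768 + 4096 + 1024 + 128 + 16 + 8 + 4 + 1 = 38045 ✓



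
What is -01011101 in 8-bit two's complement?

Original: 01011101
Step 1 - Invert all bits: 10100010
Step 2 - Add 1: 10100011
Verification: 01011101 + 10100011 = 100000000; discarding the end carry (carry out of the top bit) leaves the 8-bit value 00000000, as required for x + (-x)



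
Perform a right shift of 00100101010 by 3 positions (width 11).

Original: 00100101010 (decimal 298)
Shift right by 3 positions
Drop the 3 low bits; fill with zeros on the left
Result: 00000100101 (decimal 37)
Equivalent: 298 >> 3 = 298 ÷ 2^3 = 37



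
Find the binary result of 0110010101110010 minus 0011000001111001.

Method 1 - Direct subtraction (column by column from the right: bit − bit − borrow-in; if negative, add 2 and borrow 1 from the next column):
borrow: 0110000111110010
        0110010101110010
-       0011000001111001
------------------------
        0011010011111001

Method 2 - Add two's complement:
Two's complement of 0011000001111001: invert → 1100111110000110, add 1 → 1100111110000111
  0110010101110010
+ 1100111110000111
------------------
 10011010011111001  (end carry out of the top bit = 1)
Discarding the end carry: 0011010011111001
Decimal check:
  0110010101110010 = 16384 + 8192 + 1024 + 256 + 64 + 32 + 16 + 2 = 25970
  0011000001111001 = 8192 + 4096 + 64 + 32 + 16 + 8 + 1 = 12409
  25970 - 12409 = 13561, and 0011010011111001 = 8192 + 4096 + 1024 + 128 + 64 + 32 + 16 + 8 + 1 = 13561 ✓



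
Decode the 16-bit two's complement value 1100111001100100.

Binary: 1100111001100100
Sign bit: 1 (negative)
Invert: 0011000110011011
Add 1:  0011000110011100
Magnitude: 0011000110011100 = 8192 + 4096 + 256 + 128 + 16 + 8 + 4 = 12700
Value: -12700



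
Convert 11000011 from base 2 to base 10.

Sum of powers of 2 for each 1-bit:
2^0 + 2^1 + 2^6 + 2^7
= 1 + 2 + 64 + 128
= 195



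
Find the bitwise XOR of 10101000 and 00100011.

XOR: 1 when bits differ
  10101000
^ 00100011
----------
  10001011
Decimal: 168 ^ 35 = 139



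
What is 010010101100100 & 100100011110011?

AND: 1 only when both bits are 1
  010010101100100
& 100100011110011
-----------------
  000000001100000
Decimal: 9572 & 18675 = 96



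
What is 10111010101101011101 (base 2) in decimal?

Sum of powers of 2 for each 1-bit:
2^0 + 2^2 + 2^3 + 2^4 + 2^6 + 2^8 + 2^9 + 2^11 + 2^13 + 2^15 + 2^16 + 2^17 + 2^19
= 1 + 4 + 8 + 16 + 64 + 256 + 512 + 2048 + 8192 + 32768 + 65536 + 131072 + 524288
= 764765



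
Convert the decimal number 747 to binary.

Using repeated division by 2:
747 ÷ 2 = 373 remainder 1
373 ÷ 2 = 186 remainder 1
186 ÷ 2 = 93 remainder 0
93 ÷ 2 = 46 remainder 1
46 ÷ 2 = 23 remainder 0
23 ÷ 2 = 11 remainder 1
11 ÷ 2 = 5 remainder 1
5 ÷ 2 = 2 remainder 1
2 ÷ 2 = 1 remainder 0
1 ÷ 2 = 0 remainder 1
Reading remainders bottom to top: 1011101011



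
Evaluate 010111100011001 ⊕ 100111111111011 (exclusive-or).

XOR: 1 when bits differ
  010111100011001
^ 100111111111011
-----------------
  110000011100010
Decimal: 12057 ^ 20475 = 24802



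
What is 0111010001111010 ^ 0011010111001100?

XOR: 1 when bits differ
  0111010001111010
^ 0011010111001100
------------------
  0100000110110110
Decimal: 29818 ^ 13772 = 16822



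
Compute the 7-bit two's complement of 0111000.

Original: 0111000
Step 1 - Invert all bits: 1000111
Step 2 - Add 1: 1001000
Verification: 0111000 + 1001000 = 10000000; discarding the end carry (carry out of the top bit) leaves the 7-bit value 0000000, as required for x + (-x)



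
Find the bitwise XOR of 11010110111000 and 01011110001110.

XOR: 1 when bits differ
  11010110111000
^ 01011110001110
----------------
  10001000110110
Decimal: 13752 ^ 6030 = 8758



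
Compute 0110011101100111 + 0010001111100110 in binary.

Add column by column from the right: bit + bit + carry-in; write the sum mod 2, carry 1 when the sum is 2 or 3.
carry:  1100111111001100
        0110011101100111
+       0010001111100110
------------------------
       01000101101001101
(the carry out of the leftmost column, 0, becomes the leading bit)
Decimal check:
  0110011101100111 = 16384 + 8192 + 1024 + 512 + 256 + 64 + 32 + 4 + 2 + 1 = 26471
  0010001111100110 = 8192 + 512 + 256 + 128 + 64 + 32 + 4 + 2 = 9190
  26471 + 9190 = 35661, and 01000101101001101 = 32768 + 2048 + 512 + 256 + 64 + 8 + 4 + 1 = 35661 ✓



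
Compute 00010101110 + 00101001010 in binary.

Add column by column from the right: bit + bit + carry-in; write the sum mod 2, carry 1 when the sum is 2 or 3.
carry:  00000011100
        00010101110
+       00101001010
-------------------
       000111111000
(the carry out of the leftmost column, 0, becomes the leading bit)
Decimal check:
  00010101110 = 128 + 32 + 8 + 4 + 2 = 174
  00101001010 = 256 + 64 + 8 + 2 = 330
  174 + 330 = 504, and 000111111000 = 256 + 128 + 64 + 32 + 16 + 8 = 504 ✓



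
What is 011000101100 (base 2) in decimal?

Sum of powers of 2 for each 1-bit:
2^2 + 2^3 + 2^5 + 2^9 + 2^10
= 4 + 8 + 32 + 512 + 1024
= 1580



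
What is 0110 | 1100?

OR: 1 when either bit is 1
  0110
| 1100
------
  1110
Decimal: 6 | 12 = 14



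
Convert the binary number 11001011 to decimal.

Sum of powers of 2 for each 1-bit:
2^0 + 2^1 + 2^3 + 2^6 + 2^7
= 1 + 2 + 8 + 64 + 128
= 203



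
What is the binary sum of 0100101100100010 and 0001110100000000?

Add column by column from the right: bit + bit + carry-in; write the sum mod 2, carry 1 when the sum is 2 or 3.
carry:  0011111000000000
        0100101100100010
+       0001110100000000
------------------------
       00110100000100010
(the carry out of the leftmost column, 0, becomes the leading bit)
Decimal check:
  0100101100100010 = 16384 + 2048 + 512 + 256 + 32 + 2 = 19234
  0001110100000000 = 4096 + 2048 + 1024 + 256 = 7424
  19234 + 7424 = 26658, and 00110100000100010 = 16384 + 8192 + 2048 + 32 + 2 = 26658 ✓



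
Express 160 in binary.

Using repeated division by 2:
160 ÷ 2 = 80 remainder 0
80 ÷ 2 = 40 remainder 0
40 ÷ 2 = 20 remainder 0
20 ÷ 2 = 10 remainder 0
10 ÷ 2 = 5 remainder 0
5 ÷ 2 = 2 remainder 1
2 ÷ 2 = 1 remainder 0
1 ÷ 2 = 0 remainder 1
Reading remainders bottom to top: 10100000



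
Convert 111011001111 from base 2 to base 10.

Sum of powers of 2 for each 1-bit:
2^0 + 2^1 + 2^2 + 2^3 + 2^6 + 2^7 + 2^9 + 2^10 + 2^11
= 1 + 2 + 4 + 8 + 64 + 128 + 512 + 1024 + 2048
= 3791



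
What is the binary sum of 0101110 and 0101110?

Add column by column from the right: bit + bit + carry-in; write the sum mod 2, carry 1 when the sum is 2 or 3.
carry:  1011100
        0101110
+       0101110
---------------
       01011100
(the carry out of the leftmost column, 0, becomes the leading bit)
Decimal check:
  0101110 = 32 + 8 + 4 + 2 = 46
  0101110 = 32 + 8 + 4 + 2 = 46
  46 + 46 = 92, and 01011100 = 64 + 16 + 8 + 4 = 92 ✓



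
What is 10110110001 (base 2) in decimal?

Sum of powers of 2 for each 1-bit:
2^0 + 2^4 + 2^5 + 2^7 + 2^8 + 2^10
= 1 + 16 + 32 + 128 + 256 + 1024
= 1457



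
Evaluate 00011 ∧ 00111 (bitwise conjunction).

AND: 1 only when both bits are 1
  00011
& 00111
-------
  00011
Decimal: 3 & 7 = 3



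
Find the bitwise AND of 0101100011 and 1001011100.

AND: 1 only when both bits are 1
  0101100011
& 1001011100
------------
  0001000000
Decimal: 355 & 604 = 64



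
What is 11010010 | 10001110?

OR: 1 when either bit is 1
  11010010
| 10001110
----------
  11011110
Decimal: 210 | 142 = 222



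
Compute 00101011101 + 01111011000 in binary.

Add column by column from the right: bit + bit + carry-in; write the sum mod 2, carry 1 when the sum is 2 or 3.
carry:  11110110000
        00101011101
+       01111011000
-------------------
       010100110101
(the carry out of the leftmost column, 0, becomes the leading bit)
Decimal check:
  00101011101 = 256 + 64 + 16 + 8 + 4 + 1 = 349
  01111011000 = 512 + 256 + 128 + 64 + 16 + 8 = 984
  349 + 984 = 1333, and 010100110101 = 1024 + 256 + 32 + 16 + 4 + 1 = 1333 ✓



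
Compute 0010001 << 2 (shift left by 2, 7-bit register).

Original: 0010001 (decimal 17)
Shift left by 2 positions
Append 2 zeros on the right
Result: 1000100 (decimal 68)
Equivalent: 17 << 2 = 17 × 2^2 = 68



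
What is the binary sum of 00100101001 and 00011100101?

Add column by column from the right: bit + bit + carry-in; write the sum mod 2, carry 1 when the sum is 2 or 3.
carry:  01111000010
        00100101001
+       00011100101
-------------------
       001000001110
(the carry out of the leftmost column, 0, becomes the leading bit)
Decimal check:
  00100101001 = 256 + 32 + 8 + 1 = 297
  00011100101 = 128 + 64 + 32 + 4 + 1 = 229
  297 + 229 = 526, and 001000001110 = 512 + 8 + 4 + 2 = 526 ✓



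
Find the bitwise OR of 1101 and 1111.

OR: 1 when either bit is 1
  1101
| 1111
------
  1111
Decimal: 13 | 15 = 15



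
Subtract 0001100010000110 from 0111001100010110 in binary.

Method 1 - Direct subtraction (column by column from the right: bit − bit − borrow-in; if negative, add 2 and borrow 1 from the next column):
borrow: 0011000100000000
        0111001100010110
-       0001100010000110
------------------------
        0101101010010000

Method 2 - Add two's complement:
Two's complement of 0001100010000110: invert → 1110011101111001, add 1 → 1110011101111010
  0111001100010110
+ 1110011101111010
------------------
 10101101010010000  (end carry out of the top bit = 1)
Discarding the end carry: 0101101010010000
Decimal check:
  0111001100010110 = 16384 + 8192 + 4096 + 512 + 256 + 16 + 4 + 2 = 29462
  0001100010000110 = 4096 + 2048 + 128 + 4 + 2 = 6278
  29462 - 6278 = 23184, and 0101101010010000 = 16384 + 4096 + 2048 + 512 + 128 + 16 = 23184 ✓



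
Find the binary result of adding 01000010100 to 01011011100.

Add column by column from the right: bit + bit + carry-in; write the sum mod 2, carry 1 when the sum is 2 or 3.
carry:  10000111000
        01000010100
+       01011011100
-------------------
       010011110000
(the carry out of the leftmost column, 0, becomes the leading bit)
Decimal check:
  01000010100 = 512 + 16 + 4 = 532
  01011011100 = 512 + 128 + 64 + 16 + 8 + 4 = 732
  532 + 732 = 1264, and 010011110000 = 1024 + 128 + 64 + 32 + 16 = 1264 ✓



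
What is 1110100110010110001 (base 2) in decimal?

Sum of powers of 2 for each 1-bit:
2^0 + 2^4 + 2^5 + 2^7 + 2^10 + 2^11 + 2^14 + 2^16 + 2^17 + 2^18
= 1 + 16 + 32 + 128 + 1024 + 2048 + 16384 + 65536 + 131072 + 262144
= 478385



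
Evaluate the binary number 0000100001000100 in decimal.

Sum of powers of 2 for each 1-bit:
2^2 + 2^6 + 2^11
= 4 + 64 + 2048
= 2116



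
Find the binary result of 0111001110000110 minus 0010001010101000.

Method 1 - Direct subtraction (column by column from the right: bit − bit − borrow-in; if negative, add 2 and borrow 1 from the next column):
borrow: 0000000111110000
        0111001110000110
-       0010001010101000
------------------------
        0101000011011110

Method 2 - Add two's complement:
Two's complement of 0010001010101000: invert → 1101110101010111, add 1 → 1101110101011000
  0111001110000110
+ 1101110101011000
------------------
 10101000011011110  (end carry out of the top bit = 1)
Discarding the end carry: 0101000011011110
Decimal check:
  0111001110000110 = 16384 + 8192 + 4096 + 512 + 256 + 128 + 4 + 2 = 29574
  0010001010101000 = 8192 + 512 + 128 + 32 + 8 = 8872
  29574 - 8872 = 20702, and 0101000011011110 = 16384 + 4096 + 128 + 64 + 16 + 8 + 4 + 2 = 20702 ✓



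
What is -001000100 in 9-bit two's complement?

Original: 001000100
Step 1 - Invert all bits: 110111011
Step 2 - Add 1: 110111100
Verification: 001000100 + 110111100 = 1000000000; discarding the end carry (carry out of the top bit) leaves the 9-bit value 000000000, as required for x + (-x)



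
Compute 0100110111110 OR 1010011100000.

OR: 1 when either bit is 1
  0100110111110
| 1010011100000
---------------
  1110111111110
Decimal: 2494 | 5344 = 7678



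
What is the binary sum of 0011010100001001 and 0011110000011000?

Add column by column from the right: bit + bit + carry-in; write the sum mod 2, carry 1 when the sum is 2 or 3.
carry:  0111100000110000
        0011010100001001
+       0011110000011000
------------------------
       00111000100100001
(the carry out of the leftmost column, 0, becomes the leading bit)
Decimal check:
  0011010100001001 = 8192 + 4096 + 1024 + 256 + 8 + 1 = 13577
  0011110000011000 = 8192 + 4096 + 2048 + 1024 + 16 + 8 = 15384
  13577 + 15384 = 28961, and 00111000100100001 = 16384 + 8192 + 4096 + 256 + 32 + 1 = 28961 ✓



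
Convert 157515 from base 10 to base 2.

Using repeated division by 2:
157515 ÷ 2 = 78757 remainder 1
78757 ÷ 2 = 39378 remainder 1
39378 ÷ 2 = 19689 remainder 0
19689 ÷ 2 = 9844 remainder 1
9844 ÷ 2 = 4922 remainder 0
4922 ÷ 2 = 2461 remainder 0
2461 ÷ 2 = 1230 remainder 1
1230 ÷ 2 = 615 remainder 0
615 ÷ 2 = 307 remainder 1
307 ÷ 2 = 153 remainder 1
153 ÷ 2 = 76 remainder 1
76 ÷ 2 = 38 remainder 0
38 ÷ 2 = 19 remainder 0
19 ÷ 2 = 9 remainder 1
9 ÷ 2 = 4 remainder 1
4 ÷ 2 = 2 remainder 0
2 ÷ 2 = 1 remainder 0
1 ÷ 2 = 0 remainder 1
Reading remainders bottom to top: 100110011101001011



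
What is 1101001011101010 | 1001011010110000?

OR: 1 when either bit is 1
  1101001011101010
| 1001011010110000
------------------
  1101011011111010
Decimal: 53994 | 38576 = 55034



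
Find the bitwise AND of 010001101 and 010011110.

AND: 1 only when both bits are 1
  010001101
& 010011110
-----------
  010001100
Decimal: 141 & 158 = 140



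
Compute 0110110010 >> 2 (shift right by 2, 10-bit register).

Original: 0110110010 (decimal 434)
Shift right by 2 positions
Drop the 2 low bits; fill with zeros on the left
Result: 0001101100 (decimal 108)
Equivalent: 434 >> 2 = 434 ÷ 2^2 = 108



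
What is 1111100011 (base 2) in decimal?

Sum of powers of 2 for each 1-bit:
2^0 + 2^1 + 2^5 + 2^6 + 2^7 + 2^8 + 2^9
= 1 + 2 + 32 + 64 + 128 + 256 + 512
= 995



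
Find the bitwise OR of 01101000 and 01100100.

OR: 1 when either bit is 1
  01101000
| 01100100
----------
  01101100
Decimal: 104 | 100 = 108



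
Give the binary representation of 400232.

Using repeated division by 2:
400232 ÷ 2 = 200116 remainder 0
200116 ÷ 2 = 100058 remainder 0
100058 ÷ 2 = 50029 remainder 0
50029 ÷ 2 = 25014 remainder 1
25014 ÷ 2 = 12507 remainder 0
12507 ÷ 2 = 6253 remainder 1
6253 ÷ 2 = 3126 remainder 1
3126 ÷ 2 = 1563 remainder 0
1563 ÷ 2 = 781 remainder 1
781 ÷ 2 = 390 remainder 1
390 ÷ 2 = 195 remainder 0
195 ÷ 2 = 97 remainder 1
97 ÷ 2 = 48 remainder 1
48 ÷ 2 = 24 remainder 0
24 ÷ 2 = 12 remainder 0
12 ÷ 2 = 6 remainder 0
6 ÷ 2 = 3 remainder 0
3 ÷ 2 = 1 remainder 1
1 ÷ 2 = 0 remainder 1
Reading remainders bottom to top: 1100001101101101000



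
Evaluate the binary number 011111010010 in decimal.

Sum of powers of 2 for each 1-bit:
2^1 + 2^4 + 2^6 + 2^7 + 2^8 + 2^9 + 2^10
= 2 + 16 + 64 + 128 + 256 + 512 + 1024
= 2002



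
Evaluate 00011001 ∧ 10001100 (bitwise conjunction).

AND: 1 only when both bits are 1
  00011001
& 10001100
----------
  00001000
Decimal: 25 & 140 = 8



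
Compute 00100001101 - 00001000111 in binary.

Method 1 - Direct subtraction (column by column from the right: bit − bit − borrow-in; if negative, add 2 and borrow 1 from the next column):
borrow: 00110001100
        00100001101
-       00001000111
-------------------
        00011000110

Method 2 - Add two's complement:
Two's complement of 00001000111: invert → 11110111000, add 1 → 11110111001
  00100001101
+ 11110111001
-------------
 100011000110  (end carry out of the top bit = 1)
Discarding the end carry: 00011000110
Decimal check:
  00100001101 = 256 + 8 + 4 + 1 = 269
  00001000111 = 64 + 4 + 2 + 1 = 71
  269 - 71 = 198, and 00011000110 = 128 + 64 + 4 + 2 = 198 ✓



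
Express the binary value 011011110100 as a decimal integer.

Sum of powers of 2 for each 1-bit:
2^2 + 2^4 + 2^5 + 2^6 + 2^7 + 2^9 + 2^10
= 4 + 16 + 32 + 64 + 128 + 512 + 1024
= 1780



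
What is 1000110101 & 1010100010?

AND: 1 only when both bits are 1
  1000110101
& 1010100010
------------
  1000100000
Decimal: 565 & 674 = 544



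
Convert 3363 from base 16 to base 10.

Expand by place value (powers of 16):
3363 = 3 × 16^3 + 3 × 16^2 + 6 × 16^1 + 3 × 16^0
= 3 × 4096 + 3 × 256 + 6 × 16 + 3 × 1
= 12288 + 768 + 96 + 3
= 13155



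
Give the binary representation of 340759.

Using repeated division by 2:
340759 ÷ 2 = 170379 remainder 1
170379 ÷ 2 = 85189 remainder 1
85189 ÷ 2 = 42594 remainder 1
42594 ÷ 2 = 21297 remainder 0
21297 ÷ 2 = 10648 remainder 1
10648 ÷ 2 = 5324 remainder 0
5324 ÷ 2 = 2662 remainder 0
2662 ÷ 2 = 1331 remainder 0
1331 ÷ 2 = 665 remainder 1
665 ÷ 2 = 332 remainder 1
332 ÷ 2 = 166 remainder 0
166 ÷ 2 = 83 remainder 0
83 ÷ 2 = 41 remainder 1
41 ÷ 2 = 20 remainder 1
20 ÷ 2 = 10 remainder 0
10 ÷ 2 = 5 remainder 0
5 ÷ 2 = 2 remainder 1
2 ÷ 2 = 1 remainder 0
1 ÷ 2 = 0 remainder 1
Reading remainders bottom to top: 1010011001100010111



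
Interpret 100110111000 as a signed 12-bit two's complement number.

Binary: 100110111000
Sign bit: 1 (negative)
Invert: 011001000111
Add 1:  011001001000
Magnitude: 011001001000 = 1024 + 512 + 64 + 8 = 1608
Value: -1608



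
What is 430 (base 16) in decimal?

Expand by place value (powers of 16):
430 = 4 × 16^2 + 3 × 16^1 + 0 × 16^0
= 4 × 256 + 3 × 16 + 0 × 1
= 1024 + 48 + 0
= 1072



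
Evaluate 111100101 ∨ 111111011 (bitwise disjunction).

OR: 1 when either bit is 1
  111100101
| 111111011
-----------
  111111111
Decimal: 485 | 507 = 511



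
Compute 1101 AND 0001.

AND: 1 only when both bits are 1
  1101
& 0001
------
  0001
Decimal: 13 & 1 = 1



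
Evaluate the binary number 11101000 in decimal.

Sum of powers of 2 for each 1-bit:
2^3 + 2^5 + 2^6 + 2^7
= 8 + 32 + 64 + 128
= 232



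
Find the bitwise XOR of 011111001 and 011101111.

XOR: 1 when bits differ
  011111001
^ 011101111
-----------
  000010110
Decimal: 249 ^ 239 = 22



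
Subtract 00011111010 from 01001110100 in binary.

Method 1 - Direct subtraction (column by column from the right: bit − bit − borrow-in; if negative, add 2 and borrow 1 from the next column):
borrow: 01111110100
        01001110100
-       00011111010
-------------------
        00101111010

Method 2 - Add two's complement:
Two's complement of 00011111010: invert → 11100000101, add 1 → 11100000110
  01001110100
+ 11100000110
-------------
 100101111010  (end carry out of the top bit = 1)
Discarding the end carry: 00101111010
Decimal check:
  01001110100 = 512 + 64 + 32 + 16 + 4 = 628
  00011111010 = 128 + 64 + 32 + 16 + 8 + 2 = 250
  628 - 250 = 378, and 00101111010 = 256 + 64 + 32 + 16 + 8 + 2 = 378 ✓



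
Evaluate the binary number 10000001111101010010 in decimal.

Sum of powers of 2 for each 1-bit:
2^1 + 2^4 + 2^6 + 2^8 + 2^9 + 2^10 + 2^11 + 2^12 + 2^19
= 2 + 16 + 64 + 256 + 512 + 1024 + 2048 + 4096 + 524288
= 532306



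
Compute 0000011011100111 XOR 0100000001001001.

XOR: 1 when bits differ
  0000011011100111
^ 0100000001001001
------------------
  0100011010101110
Decimal: 1767 ^ 16457 = 18094



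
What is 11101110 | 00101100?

OR: 1 when either bit is 1
  11101110
| 00101100
----------
  11101110
Decimal: 238 | 44 = 238



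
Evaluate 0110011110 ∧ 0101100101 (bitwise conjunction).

AND: 1 only when both bits are 1
  0110011110
& 0101100101
------------
  0100000100
Decimal: 414 & 357 = 260



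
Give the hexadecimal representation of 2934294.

Using repeated division by 16 (digits 10–15 are A–F):
2934294 ÷ 16 = 183393 remainder 6
183393 ÷ 16 = 11462 remainder 1
11462 ÷ 16 = 716 remainder 6
716 ÷ 16 = 44 remainder 12 (C)
44 ÷ 16 = 2 remainder 12 (C)
2 ÷ 16 = 0 remainder 2
Reading remainders bottom to top: 2CC616



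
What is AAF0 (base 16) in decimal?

Expand by place value (powers of 16):
Digit values: A = 10, F = 15
AAF0 = 10 × 16^3 + 10 × 16^2 + 15 × 16^1 + 0 × 16^0
= 10 × 4096 + 10 × 256 + 15 × 16 + 0 × 1
= 40960 + 2560 + 240 + 0
= 43760



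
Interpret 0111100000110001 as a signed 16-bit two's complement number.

Binary: 0111100000110001
Sign bit: 0 (non-negative)
Read directly as an unsigned value:
0111100000110001 = 16384 + 8192 + 4096 + 2048 + 32 + 16 + 1 = 30769
Value: 30769



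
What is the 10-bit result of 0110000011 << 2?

Original: 0110000011 (decimal 387)
Shift left by 2 positions
Append 2 zeros on the right and drop the 2 high bits that overflow the 10-bit width
Result: 1000001100 (decimal 524)
Equivalent: 387 << 2 = 387 × 2^2 = 1548, truncated to 10 bits = 524



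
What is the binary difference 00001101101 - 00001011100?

Method 1 - Direct subtraction (column by column from the right: bit − bit − borrow-in; if negative, add 2 and borrow 1 from the next column):
borrow: 00000100000
        00001101101
-       00001011100
-------------------
        00000010001

Method 2 - Add two's complement:
Two's complement of 00001011100: invert → 11110100011, add 1 → 11110100100
  00001101101
+ 11110100100
-------------
 100000010001  (end carry out of the top bit = 1)
Discarding the end carry: 00000010001
Decimal check:
  00001101101 = 64 + 32 + 8 + 4 + 1 = 109
  00001011100 = 64 + 16 + 8 + 4 = 92
  109 - 92 = 17, and 00000010001 = 16 + 1 = 17 ✓



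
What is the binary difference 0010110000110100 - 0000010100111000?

Method 1 - Direct subtraction (column by column from the right: bit − bit − borrow-in; if negative, add 2 and borrow 1 from the next column):
borrow: 0000111111110000
        0010110000110100
-       0000010100111000
------------------------
        0010011011111100

Method 2 - Add two's complement:
Two's complement of 0000010100111000: invert → 1111101011000111, add 1 → 1111101011001000
  0010110000110100
+ 1111101011001000
------------------
 10010011011111100  (end carry out of the top bit = 1)
Discarding the end carry: 0010011011111100
Decimal check:
  0010110000110100 = 8192 + 2048 + 1024 + 32 + 16 + 4 = 11316
  0000010100111000 = 1024 + 256 + 32 + 16 + 8 = 1336
  11316 - 1336 = 9980, and 0010011011111100 = 8192 + 1024 + 512 + 128 + 64 + 32 + 16 + 8 + 4 = 9980 ✓



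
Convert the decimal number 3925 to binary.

Using repeated division by 2:
3925 ÷ 2 = 1962 remainder 1
1962 ÷ 2 = 981 remainder 0
981 ÷ 2 = 490 remainder 1
490 ÷ 2 = 245 remainder 0
245 ÷ 2 = 122 remainder 1
122 ÷ 2 = 61 remainder 0
61 ÷ 2 = 30 remainder 1
30 ÷ 2 = 15 remainder 0
15 ÷ 2 = 7 remainder 1
7 ÷ 2 = 3 remainder 1
3 ÷ 2 = 1 remainder 1
1 ÷ 2 = 0 remainder 1
Reading remainders bottom to top: 111101010101



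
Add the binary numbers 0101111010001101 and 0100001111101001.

Add column by column from the right: bit + bit + carry-in; write the sum mod 2, carry 1 when the sum is 2 or 3.
carry:  1011111100010010
        0101111010001101
+       0100001111101001
------------------------
       01010001001110110
(the carry out of the leftmost column, 0, becomes the leading bit)
Decimal check:
  0101111010001101 = 16384 + 4096 + 2048 + 1024 + 512 + 128 + 8 + 4 + 1 = 24205
  0100001111101001 = 16384 + 512 + 256 + 128 + 64 + 32 + 8 + 1 = 17385
  24205 + 17385 = 41590, and 01010001001110110 = 32768 + 8192 + 512 + 64 + 32 + 16 + 4 + 2 = 41590 ✓



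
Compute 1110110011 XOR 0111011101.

XOR: 1 when bits differ
  1110110011
^ 0111011101
------------
  1001101110
Decimal: 947 ^ 477 = 622



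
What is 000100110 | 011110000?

OR: 1 when either bit is 1
  000100110
| 011110000
-----------
  011110110
Decimal: 38 | 240 = 246



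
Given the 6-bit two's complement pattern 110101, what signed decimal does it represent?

Binary: 110101
Sign bit: 1 (negative)
Invert: 001010
Add 1:  001011
Magnitude: 001011 = 8 + 2 + 1 = 11
Value: -11



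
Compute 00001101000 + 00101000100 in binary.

Add column by column from the right: bit + bit + carry-in; write the sum mod 2, carry 1 when the sum is 2 or 3.
carry:  00010000000
        00001101000
+       00101000100
-------------------
       000110101100
(the carry out of the leftmost column, 0, becomes the leading bit)
Decimal check:
  00001101000 = 64 + 32 + 8 = 104
  00101000100 = 256 + 64 + 4 = 324
  104 + 324 = 428, and 000110101100 = 256 + 128 + 32 + 8 + 4 = 428 ✓



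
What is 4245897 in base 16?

Using repeated division by 16 (digits 10–15 are A–F):
4245897 ÷ 16 = 265368 remainder 9
265368 ÷ 16 = 16585 remainder 8
16585 ÷ 16 = 1036 remainder 9
1036 ÷ 16 = 64 remainder 12 (C)
64 ÷ 16 = 4 remainder 0
4 ÷ 16 = 0 remainder 4
Reading remainders bottom to top: 40C989



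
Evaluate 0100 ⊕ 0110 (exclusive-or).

XOR: 1 when bits differ
  0100
^ 0110
------
  0010
Decimal: 4 ^ 6 = 2



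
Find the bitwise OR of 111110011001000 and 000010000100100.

OR: 1 when either bit is 1
  111110011001000
| 000010000100100
-----------------
  111110011101100
Decimal: 31944 | 1060 = 31980



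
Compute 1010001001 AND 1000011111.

AND: 1 only when both bits are 1
  1010001001
& 1000011111
------------
  1000001001
Decimal: 649 & 543 = 521



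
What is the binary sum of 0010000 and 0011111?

Add column by column from the right: bit + bit + carry-in; write the sum mod 2, carry 1 when the sum is 2 or 3.
carry:  0100000
        0010000
+       0011111
---------------
       00101111
(the carry out of the leftmost column, 0, becomes the leading bit)
Decimal check:
  0010000 = 16
  0011111 = 16 + 8 + 4 + 2 + 1 = 31
  16 + 31 = 47, and 00101111 = 32 + 8 + 4 + 2 + 1 = 47 ✓



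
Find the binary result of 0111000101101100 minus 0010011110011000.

Method 1 - Direct subtraction (column by column from the right: bit − bit − borrow-in; if negative, add 2 and borrow 1 from the next column):
borrow: 0001111100100000
        0111000101101100
-       0010011110011000
------------------------
        0100100111010100

Method 2 - Add two's complement:
Two's complement of 0010011110011000: invert → 1101100001100111, add 1 → 1101100001101000
  0111000101101100
+ 1101100001101000
------------------
 10100100111010100  (end carry out of the top bit = 1)
Discarding the end carry: 0100100111010100
Decimal check:
  0111000101101100 = 16384 + 8192 + 4096 + 256 + 64 + 32 + 8 + 4 = 29036
  0010011110011000 = 8192 + 1024 + 512 + 256 + 128 + 16 + 8 = 10136
  29036 - 10136 = 18900, and 0100100111010100 = 16384 + 2048 + 256 + 128 + 64 + 16 + 4 = 18900 ✓



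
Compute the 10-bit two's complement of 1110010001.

Original (sign bit 1, negative): 1110010001
Step 1 - Invert all bits: 0001101110
Step 2 - Add 1: 0001101111
Verification: 1110010001 + 0001101111 = 10000000000; discarding the end carry (carry out of the top bit) leaves the 10-bit value 0000000000, as required for x + (-x)



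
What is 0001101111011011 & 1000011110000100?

AND: 1 only when both bits are 1
  0001101111011011
& 1000011110000100
------------------
  0000001110000000
Decimal: 7131 & 34692 = 896



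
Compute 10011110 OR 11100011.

OR: 1 when either bit is 1
  10011110
| 11100011
----------
  11111111
Decimal: 158 | 227 = 255



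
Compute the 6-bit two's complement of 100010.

Original (sign bit 1, negative): 100010
Step 1 - Invert all bits: 011101
Step 2 - Add 1: 011110
Verification: 100010 + 011110 = 1000000; discarding the end carry (carry out of the top bit) leaves the 6-bit value 000000, as required for x + (-x)



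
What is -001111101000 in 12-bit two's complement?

Original: 001111101000
Step 1 - Invert all bits: 110000010111
Step 2 - Add 1: 110000011000
Verification: 001111101000 + 110000011000 = 1000000000000; discarding the end carry (carry out of the top bit) leaves the 12-bit value 000000000000, as required for x + (-x)



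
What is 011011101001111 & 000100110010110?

AND: 1 only when both bits are 1
  011011101001111
& 000100110010110
-----------------
  000000100000110
Decimal: 14159 & 2454 = 262



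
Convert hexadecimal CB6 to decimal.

Expand by place value (powers of 16):
Digit values: C = 12, B = 11
CB6 = 12 × 16^2 + 11 × 16^1 + 6 × 16^0
= 12 × 256 + 11 × 16 + 6 × 1
= 3072 + 176 + 6
= 3254



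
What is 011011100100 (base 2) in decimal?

Sum of powers of 2 for each 1-bit:
2^2 + 2^5 + 2^6 + 2^7 + 2^9 + 2^10
= 4 + 32 + 64 + 128 + 512 + 1024
= 1764



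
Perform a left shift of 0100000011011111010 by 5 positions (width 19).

Original: 0100000011011111010 (decimal 132858)
Shift left by 5 positions
Append 5 zeros on the right and drop the 5 high bits that overflow the 19-bit width
Result: 0001101111101000000 (decimal 57152)
Equivalent: 132858 << 5 = 132858 × 2^5 = 4251456, truncated to 19 bits = 57152



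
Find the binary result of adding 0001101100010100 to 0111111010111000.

Add column by column from the right: bit + bit + carry-in; write the sum mod 2, carry 1 when the sum is 2 or 3.
carry:  1111110001100000
        0001101100010100
+       0111111010111000
------------------------
       01001100111001100
(the carry out of the leftmost column, 0, becomes the leading bit)
Decimal check:
  0001101100010100 = 4096 + 2048 + 512 + 256 + 16 + 4 = 6932
  0111111010111000 = 16384 + 8192 + 4096 + 2048 + 1024 + 512 + 128 + 32 + 16 + 8 = 32440
  6932 + 32440 = 39372, and 01001100111001100 = 32768 + 4096 + 2048 + 256 + 128 + 64 + 8 + 4 = 39372 ✓



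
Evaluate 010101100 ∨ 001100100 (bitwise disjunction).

OR: 1 when either bit is 1
  010101100
| 001100100
-----------
  011101100
Decimal: 172 | 100 = 236



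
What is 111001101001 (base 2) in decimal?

Sum of powers of 2 for each 1-bit:
2^0 + 2^3 + 2^5 + 2^6 + 2^9 + 2^10 + 2^11
= 1 + 8 + 32 + 64 + 512 + 1024 + 2048
= 3689



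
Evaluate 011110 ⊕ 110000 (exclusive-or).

XOR: 1 when bits differ
  011110
^ 110000
--------
  101110
Decimal: 30 ^ 48 = 46



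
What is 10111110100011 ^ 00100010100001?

XOR: 1 when bits differ
  10111110100011
^ 00100010100001
----------------
  10011100000010
Decimal: 12195 ^ 2209 = 9986



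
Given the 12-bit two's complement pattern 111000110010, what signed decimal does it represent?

Binary: 111000110010
Sign bit: 1 (negative)
Invert: 000111001101
Add 1:  000111001110
Magnitude: 000111001110 = 256 + 128 + 64 + 8 + 4 + 2 = 462
Value: -462



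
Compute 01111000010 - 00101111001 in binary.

Method 1 - Direct subtraction (column by column from the right: bit − bit − borrow-in; if negative, add 2 and borrow 1 from the next column):
borrow: 00011110010
        01111000010
-       00101111001
-------------------
        01001001001

Method 2 - Add two's complement:
Two's complement of 00101111001: invert → 11010000110, add 1 → 11010000111
  01111000010
+ 11010000111
-------------
 101001001001  (end carry out of the top bit = 1)
Discarding the end carry: 01001001001
Decimal check:
  01111000010 = 512 + 256 + 128 + 64 + 2 = 962
  00101111001 = 256 + 64 + 32 + 16 + 8 + 1 = 377
  962 - 377 = 585, and 01001001001 = 512 + 64 + 8 + 1 = 585 ✓



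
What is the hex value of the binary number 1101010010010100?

Group into 4-bit nibbles from right:
  1101 = D
  0100 = 4
  1001 = 9
  0100 = 4
Result: D494



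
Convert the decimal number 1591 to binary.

Using repeated division by 2:
1591 ÷ 2 = 795 remainder 1
795 ÷ 2 = 397 remainder 1
397 ÷ 2 = 198 remainder 1
198 ÷ 2 = 99 remainder 0
99 ÷ 2 = 49 remainder 1
49 ÷ 2 = 24 remainder 1
24 ÷ 2 = 12 remainder 0
12 ÷ 2 = 6 remainder 0
6 ÷ 2 = 3 remainder 0
3 ÷ 2 = 1 remainder 1
1 ÷ 2 = 0 remainder 1
Reading remainders bottom to top: 11000110111



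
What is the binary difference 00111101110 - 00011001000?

Method 1 - Direct subtraction (column by column from the right: bit − bit − borrow-in; if negative, add 2 and borrow 1 from the next column):
borrow: 00000000000
        00111101110
-       00011001000
-------------------
        00100100110

Method 2 - Add two's complement:
Two's complement of 00011001000: invert → 11100110111, add 1 → 11100111000
  00111101110
+ 11100111000
-------------
 100100100110  (end carry out of the top bit = 1)
Discarding the end carry: 00100100110
Decimal check:
  00111101110 = 256 + 128 + 64 + 32 + 8 + 4 + 2 = 494
  00011001000 = 128 + 64 + 8 = 200
  494 - 200 = 294, and 00100100110 = 256 + 32 + 4 + 2 = 294 ✓



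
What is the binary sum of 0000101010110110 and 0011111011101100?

Add column by column from the right: bit + bit + carry-in; write the sum mod 2, carry 1 when the sum is 2 or 3.
carry:  0111110111111000
        0000101010110110
+       0011111011101100
------------------------
       00100100110100010
(the carry out of the leftmost column, 0, becomes the leading bit)
Decimal check:
  0000101010110110 = 2048 + 512 + 128 + 32 + 16 + 4 + 2 = 2742
  0011111011101100 = 8192 + 4096 + 2048 + 1024 + 512 + 128 + 64 + 32 + 8 + 4 = 16108
  2742 + 16108 = 18850, and 00100100110100010 = 16384 + 2048 + 256 + 128 + 32 + 2 = 18850 ✓



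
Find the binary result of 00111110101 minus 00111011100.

Method 1 - Direct subtraction (column by column from the right: bit − bit − borrow-in; if negative, add 2 and borrow 1 from the next column):
borrow: 00000110000
        00111110101
-       00111011100
-------------------
        00000011001

Method 2 - Add two's complement:
Two's complement of 00111011100: invert → 11000100011, add 1 → 11000100100
  00111110101
+ 11000100100
-------------
 100000011001  (end carry out of the top bit = 1)
Discarding the end carry: 00000011001
Decimal check:
  00111110101 = 256 + 128 + 64 + 32 + 16 + 4 + 1 = 501
  00111011100 = 256 + 128 + 64 + 16 + 8 + 4 = 476
  501 - 476 = 25, and 00000011001 = 16 + 8 + 1 = 25 ✓



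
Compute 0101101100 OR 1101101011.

OR: 1 when either bit is 1
  0101101100
| 1101101011
------------
  1101101111
Decimal: 364 | 875 = 879



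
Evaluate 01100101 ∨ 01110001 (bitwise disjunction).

OR: 1 when either bit is 1
  01100101
| 01110001
----------
  01110101
Decimal: 101 | 113 = 117



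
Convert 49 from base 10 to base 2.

Using repeated division by 2:
49 ÷ 2 = 24 remainder 1
24 ÷ 2 = 12 remainder 0
12 ÷ 2 = 6 remainder 0
6 ÷ 2 = 3 remainder 0
3 ÷ 2 = 1 remainder 1
1 ÷ 2 = 0 remainder 1
Reading remainders bottom to top: 110001



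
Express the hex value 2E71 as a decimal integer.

Expand by place value (powers of 16):
Digit values: E = 14
2E71 = 2 × 16^3 + 14 × 16^2 + 7 × 16^1 + 1 × 16^0
= 2 × 4096 + 14 × 256 + 7 × 16 + 1 × 1
= 8192 + 3584 + 112 + 1
= 11889



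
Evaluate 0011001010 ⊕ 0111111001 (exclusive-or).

XOR: 1 when bits differ
  0011001010
^ 0111111001
------------
  0100110011
Decimal: 202 ^ 505 = 307



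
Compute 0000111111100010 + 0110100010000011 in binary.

Add column by column from the right: bit + bit + carry-in; write the sum mod 2, carry 1 when the sum is 2 or 3.
carry:  0001111100000100
        0000111111100010
+       0110100010000011
------------------------
       00111100001100101
(the carry out of the leftmost column, 0, becomes the leading bit)
Decimal check:
  0000111111100010 = 2048 + 1024 + 512 + 256 + 128 + 64 + 32 + 2 = 4066
  0110100010000011 = 16384 + 8192 + 2048 + 128 + 2 + 1 = 26755
  4066 + 26755 = 30821, and 00111100001100101 = 16384 + 8192 + 4096 + 2048 + 64 + 32 + 4 + 1 = 30821 ✓



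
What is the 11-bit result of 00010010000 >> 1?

Original: 00010010000 (decimal 144)
Shift right by 1 position
Drop the 1 low bit; fill with zero on the left
Result: 00001001000 (decimal 72)
Equivalent: 144 >> 1 = 144 ÷ 2^1 = 72



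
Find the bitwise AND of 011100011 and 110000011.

AND: 1 only when both bits are 1
  011100011
& 110000011
-----------
  010000011
Decimal: 227 & 387 = 131

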